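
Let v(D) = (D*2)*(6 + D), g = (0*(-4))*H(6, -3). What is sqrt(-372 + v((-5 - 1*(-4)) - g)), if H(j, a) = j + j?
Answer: I*sqrt(382) ≈ 19.545*I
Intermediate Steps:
H(j, a) = 2*j
g = 0 (g = (0*(-4))*(2*6) = 0*12 = 0)
v(D) = 2*D*(6 + D) (v(D) = (2*D)*(6 + D) = 2*D*(6 + D))
sqrt(-372 + v((-5 - 1*(-4)) - g)) = sqrt(-372 + 2*((-5 - 1*(-4)) - 1*0)*(6 + ((-5 - 1*(-4)) - 1*0))) = sqrt(-372 + 2*((-5 + 4) + 0)*(6 + ((-5 + 4) + 0))) = sqrt(-372 + 2*(-1 + 0)*(6 + (-1 + 0))) = sqrt(-372 + 2*(-1)*(6 - 1)) = sqrt(-372 + 2*(-1)*5) = sqrt(-372 - 10) = sqrt(-382) = I*sqrt(382)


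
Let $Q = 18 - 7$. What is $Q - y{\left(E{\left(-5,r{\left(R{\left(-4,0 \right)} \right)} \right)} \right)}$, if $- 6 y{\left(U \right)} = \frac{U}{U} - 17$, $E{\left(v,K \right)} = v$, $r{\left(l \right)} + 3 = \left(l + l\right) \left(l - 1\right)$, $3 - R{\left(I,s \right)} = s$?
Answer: $\frac{25}{3} \approx 8.3333$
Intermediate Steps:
$R{\left(I,s \right)} = 3 - s$
$r{\left(l \right)} = -3 + 2 l \left(-1 + l\right)$ ($r{\left(l \right)} = -3 + \left(l + l\right) \left(l - 1\right) = -3 + 2 l \left(-1 + l\right)$)
$y{\left(U \right)} = \frac{8}{3}$ ($y{\left(U \right)} = - \frac{\frac{U}{U} - 17}{6} = - \frac{1 - 17}{6} = \left(- \frac{1}{6}\right) \left(-16\right) = \frac{8}{3}$)
$Q = 11$ ($Q = 18 - 7 = 11$)
$Q - y{\left(E{\left(-5,r{\left(R{\left(-4,0 \right)} \right)} \right)} \right)} = 11 - \frac{8}{3} = \frac{25}{3}$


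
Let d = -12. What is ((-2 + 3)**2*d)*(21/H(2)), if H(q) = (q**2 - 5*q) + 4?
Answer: 126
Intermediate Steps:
H(q) = 4 + q**2 - 5*q
((-2 + 3)**2*d)*(21/H(2)) = ((-2 + 3)**2*(-12))*(21/(4 + 2**2 - 5*2)) = (1**2*(-12))*(21/(4 + 4 - 10)) = (1*(-12))*(21/(-2)) = -252*(-1)/2 = -12*(-21/2) = 126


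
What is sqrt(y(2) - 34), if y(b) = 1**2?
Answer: I*sqrt(33) ≈ 5.7446*I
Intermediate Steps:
y(b) = 1
sqrt(y(2) - 34) = sqrt(1 - 34) = sqrt(-33) = I*sqrt(33)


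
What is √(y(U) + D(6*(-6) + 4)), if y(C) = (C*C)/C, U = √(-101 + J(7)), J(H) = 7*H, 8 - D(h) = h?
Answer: √(40 + 2*I*√13) ≈ 6.35 + 0.5678*I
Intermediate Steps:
D(h) = 8 - h
U = 2*I*√13 (U = √(-101 + 7*7) = √(-101 + 49) = √(-52) = 2*I*√13 ≈ 7.2111*I)
y(C) = C (y(C) = C²/C = C)
√(y(U) + D(6*(-6) + 4)) = √(2*I*√13 + (8 - (6*(-6) + 4))) = √(2*I*√13 + (8 - (-36 + 4))) = √(2*I*√13 + (8 - 1*(-32))) = √(2*I*√13 + (8 + 32)) = √(2*I*√13 + 40) = √(40 + 2*I*√13)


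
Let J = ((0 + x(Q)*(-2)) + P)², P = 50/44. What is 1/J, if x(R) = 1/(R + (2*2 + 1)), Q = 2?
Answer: 23716/17161 ≈ 1.3820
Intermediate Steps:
P = 25/22 (P = 50*(1/44) = 25/22 ≈ 1.1364)
x(R) = 1/(5 + R) (x(R) = 1/(R + (4 + 1)) = 1/(R + 5) = 1/(5 + R))
J = 17161/23716 (J = ((0 - 2/(5 + 2)) + 25/22)² = ((0 - 2/7) + 25/22)² = (-2/7 + 25/22)² = (131/154)² = 17161/23716 ≈ 0.72360)
1/J = 1/(17161/23716) = 23716/17161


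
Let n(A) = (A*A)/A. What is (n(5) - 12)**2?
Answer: 49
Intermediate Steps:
n(A) = A (n(A) = A**2/A = A)
(n(5) - 12)**2 = (5 - 12)**2 = (-7)**2 = 49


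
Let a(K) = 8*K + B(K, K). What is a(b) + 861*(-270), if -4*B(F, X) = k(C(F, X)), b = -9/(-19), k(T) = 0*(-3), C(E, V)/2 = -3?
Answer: -4416858/19 ≈ -2.3247e+5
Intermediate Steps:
C(E, V) = -6 (C(E, V) = 2*(-3) = -6)
k(T) = 0
b = 9/19 (b = -9*(-1/19) = 9/19 ≈ 0.47368)
B(F, X) = 0 (B(F, X) = -¼*0 = 0)
a(K) = 8*K (a(K) = 8*K + 0 = 8*K)
a(b) + 861*(-270) = 8*(9/19) + 861*(-270) = 72/19 - 232470 = -4416858/19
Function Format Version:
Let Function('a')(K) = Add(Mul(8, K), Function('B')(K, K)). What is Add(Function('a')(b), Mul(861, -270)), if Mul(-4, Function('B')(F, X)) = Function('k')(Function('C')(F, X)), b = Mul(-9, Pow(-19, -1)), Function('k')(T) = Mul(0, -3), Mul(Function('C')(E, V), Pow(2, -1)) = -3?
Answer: Rational(-4416858, 19) ≈ -2.3247e+5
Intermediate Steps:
Function('C')(E, V) = -6 (Function('C')(E, V) = Mul(2, -3) = -6)
Function('k')(T) = 0
b = Rational(9, 19) (b = Mul(-9, Rational(-1, 19)) = Rational(9, 19) ≈ 0.47368)
Function('B')(F, X) = 0 (Function('B')(F, X) = Mul(Rational(-1, 4), 0) = 0)
Function('a')(K) = Mul(8, K) (Function('a')(K) = Add(Mul(8, K), 0) = Mul(8, K))
Add(Function('a')(b), Mul(861, -270)) = Add(Mul(8, Rational(9, 19)), Mul(861, -270)) = Add(Rational(72, 19), -232470) = Rational(-4416858, 19)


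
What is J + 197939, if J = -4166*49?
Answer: -6195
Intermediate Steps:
J = -204134
J + 197939 = -204134 + 197939 = -6195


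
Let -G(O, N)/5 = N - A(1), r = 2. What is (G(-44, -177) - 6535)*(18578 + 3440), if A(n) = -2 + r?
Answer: -124401700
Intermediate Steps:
A(n) = 0 (A(n) = -2 + 2 = 0)
G(O, N) = -5*N (G(O, N) = -5*(N - 1*0) = -5*(N + 0) = -5*N)
(G(-44, -177) - 6535)*(18578 + 3440) = (-5*(-177) - 6535)*(18578 + 3440) = (885 - 6535)*22018 = -5650*22018 = -124401700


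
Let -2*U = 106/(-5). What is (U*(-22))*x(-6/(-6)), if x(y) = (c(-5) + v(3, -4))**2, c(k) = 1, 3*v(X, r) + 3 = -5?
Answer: -5830/9 ≈ -647.78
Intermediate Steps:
U = 53/5 (U = -53/(-5) = -53*(-1)/5 = -1/2*(-106/5) = 53/5 ≈ 10.600)
v(X, r) = -8/3 (v(X, r) = -1 + (1/3)*(-5) = -1 - 5/3 = -8/3)
x(y) = 25/9 (x(y) = (1 - 8/3)**2 = (-5/3)**2 = 25/9)
(U*(-22))*x(-6/(-6)) = ((53/5)*(-22))*(25/9) = -1166/5*25/9 = -5830/9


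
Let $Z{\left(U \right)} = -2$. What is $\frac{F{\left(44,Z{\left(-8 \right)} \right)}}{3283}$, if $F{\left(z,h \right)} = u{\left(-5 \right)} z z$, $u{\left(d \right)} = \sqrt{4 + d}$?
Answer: $\frac{1936 i}{3283} \approx 0.5897 i$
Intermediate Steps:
$F{\left(z,h \right)} = i z^{2}$ ($F{\left(z,h \right)} = \sqrt{4 - 5} z z = \sqrt{-1} z z = i z z = i z^{2}$)
$\frac{F{\left(44,Z{\left(-8 \right)} \right)}}{3283} = \frac{i 44^{2}}{3283} = i 1936 \cdot \frac{1}{3283} = 1936 i \frac{1}{3283} = \frac{1936 i}{3283}$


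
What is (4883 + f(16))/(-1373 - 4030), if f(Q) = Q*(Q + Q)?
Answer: -5395/5403 ≈ -0.99852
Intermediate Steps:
f(Q) = 2*Q² (f(Q) = Q*(2*Q) = 2*Q²)
(4883 + f(16))/(-1373 - 4030) = (4883 + 2*16²)/(-1373 - 4030) = (4883 + 2*256)/(-5403) = (4883 + 512)*(-1/5403) = 5395*(-1/5403) = -5395/5403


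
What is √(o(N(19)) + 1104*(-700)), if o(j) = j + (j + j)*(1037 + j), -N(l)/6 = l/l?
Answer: 3*I*√87242 ≈ 886.1*I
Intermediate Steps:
N(l) = -6 (N(l) = -6*l/l = -6*1 = -6)
o(j) = j + 2*j*(1037 + j) (o(j) = j + (2*j)*(1037 + j) = j + 2*j*(1037 + j))
√(o(N(19)) + 1104*(-700)) = √(-6*(2075 + 2*(-6)) + 1104*(-700)) = √(-6*(2075 - 12) - 772800) = √(-6*2063 - 772800) = √(-12378 - 772800) = √(-785178) = 3*I*√87242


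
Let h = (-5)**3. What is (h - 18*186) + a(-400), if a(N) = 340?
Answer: -3133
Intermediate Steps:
h = -125
(h - 18*186) + a(-400) = (-125 - 18*186) + 340 = (-125 - 3348) + 340 = -3473 + 340 = -3133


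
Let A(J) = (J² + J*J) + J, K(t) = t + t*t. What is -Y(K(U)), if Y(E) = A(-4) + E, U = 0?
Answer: -28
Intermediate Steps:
K(t) = t + t²
A(J) = J + 2*J² (A(J) = (J² + J²) + J = 2*J² + J = J + 2*J²)
Y(E) = 28 + E (Y(E) = -4*(1 + 2*(-4)) + E = -4*(1 - 8) + E = -4*(-7) + E = 28 + E)
-Y(K(U)) = -(28 + 0*(1 + 0)) = -(28 + 0*1) = -(28 + 0) = -1*28 = -28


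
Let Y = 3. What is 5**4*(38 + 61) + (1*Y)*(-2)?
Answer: 61869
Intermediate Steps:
5**4*(38 + 61) + (1*Y)*(-2) = 5**4*(38 + 61) + (1*3)*(-2) = 625*99 + 3*(-2) = 61875 - 6 = 61869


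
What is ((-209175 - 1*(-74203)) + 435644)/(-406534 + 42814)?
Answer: -12528/15155 ≈ -0.82666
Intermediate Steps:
((-209175 - 1*(-74203)) + 435644)/(-406534 + 42814) = ((-209175 + 74203) + 435644)/(-363720) = (-134972 + 435644)*(-1/363720) = 300672*(-1/363720) = -12528/15155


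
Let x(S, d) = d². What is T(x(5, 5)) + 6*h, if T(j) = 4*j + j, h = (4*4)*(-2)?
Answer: -67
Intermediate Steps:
h = -32 (h = 16*(-2) = -32)
T(j) = 5*j
T(x(5, 5)) + 6*h = 5*5² + 6*(-32) = 5*25 - 192 = 125 - 192 = -67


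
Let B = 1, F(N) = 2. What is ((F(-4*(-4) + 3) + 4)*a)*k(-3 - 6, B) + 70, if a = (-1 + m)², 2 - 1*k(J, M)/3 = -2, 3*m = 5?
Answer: 102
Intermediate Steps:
m = 5/3 (m = (⅓)*5 = 5/3 ≈ 1.6667)
k(J, M) = 12 (k(J, M) = 6 - 3*(-2) = 6 + 6 = 12)
a = 4/9 (a = (-1 + 5/3)² = (⅔)² = 4/9 ≈ 0.44444)
((F(-4*(-4) + 3) + 4)*a)*k(-3 - 6, B) + 70 = ((2 + 4)*(4/9))*12 + 70 = (6*(4/9))*12 + 70 = (8/3)*12 + 70 = 32 + 70 = 102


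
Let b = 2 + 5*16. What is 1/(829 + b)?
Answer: 1/911 ≈ 0.0010977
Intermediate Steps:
b = 82 (b = 2 + 80 = 82)
1/(829 + b) = 1/(829 + 82) = 1/911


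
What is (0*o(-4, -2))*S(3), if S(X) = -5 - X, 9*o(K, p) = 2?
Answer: 0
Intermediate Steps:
o(K, p) = 2/9 (o(K, p) = (⅑)*2 = 2/9)
(0*o(-4, -2))*S(3) = (0*(2/9))*(-5 - 1*3) = 0*(-5 - 3) = 0*(-8) = 0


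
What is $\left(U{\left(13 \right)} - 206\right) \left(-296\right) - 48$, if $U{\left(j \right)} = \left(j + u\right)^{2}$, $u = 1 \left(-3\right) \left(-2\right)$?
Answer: $-45928$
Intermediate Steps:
$u = 6$ ($u = \left(-3\right) \left(-2\right) = 6$)
$U{\left(j \right)} = \left(6 + j\right)^{2}$ ($U{\left(j \right)} = \left(j + 6\right)^{2} = \left(6 + j\right)^{2}$)
$\left(U{\left(13 \right)} - 206\right) \left(-296\right) - 48 = \left(\left(6 + 13\right)^{2} - 206\right) \left(-296\right) - 48 = \left(19^{2} - 206\right) \left(-296\right) - 48 = \left(361 - 206\right) \left(-296\right) - 48 = 155 \left(-296\right) - 48 = -45880 - 48 = -45928$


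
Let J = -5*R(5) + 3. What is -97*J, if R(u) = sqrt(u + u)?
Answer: -291 + 485*sqrt(10) ≈ 1242.7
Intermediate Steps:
R(u) = sqrt(2)*sqrt(u) (R(u) = sqrt(2*u) = sqrt(2)*sqrt(u))
J = 3 - 5*sqrt(10) (J = -5*sqrt(2)*sqrt(5) + 3 = -5*sqrt(10) + 3 = 3 - 5*sqrt(10) ≈ -12.811)
-97*J = -97*(3 - 5*sqrt(10)) = -291 + 485*sqrt(10)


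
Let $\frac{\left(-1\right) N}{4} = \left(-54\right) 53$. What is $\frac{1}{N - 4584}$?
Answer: $\frac{1}{6864} \approx 0.00014569$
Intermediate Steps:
$N = 11448$ ($N = - 4 \left(\left(-54\right) 53\right) = \left(-4\right) \left(-2862\right) = 11448$)
$\frac{1}{N - 4584} = \frac{1}{11448 - 4584} = \frac{1}{6864}$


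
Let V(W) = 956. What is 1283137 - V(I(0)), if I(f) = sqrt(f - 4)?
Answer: 1282181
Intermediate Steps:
I(f) = sqrt(-4 + f)
1283137 - V(I(0)) = 1283137 - 1*956 = 1283137 - 956 = 1282181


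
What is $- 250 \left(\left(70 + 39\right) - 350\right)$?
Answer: $60250$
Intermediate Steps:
$- 250 \left(\left(70 + 39\right) - 350\right) = - 250 \left(109 - 350\right) = \left(-250\right) \left(-241\right) = 60250$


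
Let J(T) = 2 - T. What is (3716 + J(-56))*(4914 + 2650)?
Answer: 28546536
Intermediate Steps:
(3716 + J(-56))*(4914 + 2650) = (3716 + (2 - 1*(-56)))*(4914 + 2650) = (3716 + (2 + 56))*7564 = (3716 + 58)*7564 = 3774*7564 = 28546536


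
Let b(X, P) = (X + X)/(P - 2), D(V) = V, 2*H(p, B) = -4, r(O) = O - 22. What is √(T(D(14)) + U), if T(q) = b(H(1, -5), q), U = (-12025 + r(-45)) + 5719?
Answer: 4*I*√3585/3 ≈ 79.833*I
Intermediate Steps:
r(O) = -22 + O
H(p, B) = -2 (H(p, B) = (½)*(-4) = -2)
b(X, P) = 2*X/(-2 + P) (b(X, P) = (2*X)/(-2 + P) = 2*X/(-2 + P))
U = -6373 (U = (-12025 + (-22 - 45)) + 5719 = (-12025 - 67) + 5719 = -12092 + 5719 = -6373)
T(q) = -4/(-2 + q) (T(q) = 2*(-2)/(-2 + q) = -4/(-2 + q))
√(T(D(14)) + U) = √(-4/(-2 + 14) - 6373) = √(-4/12 - 6373) = √(-4*1/12 - 6373) = √(-⅓ - 6373) = √(-19120/3) = 4*I*√3585/3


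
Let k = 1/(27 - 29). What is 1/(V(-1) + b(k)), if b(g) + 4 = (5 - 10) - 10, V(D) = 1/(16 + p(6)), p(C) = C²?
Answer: -52/987 ≈ -0.052685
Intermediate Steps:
V(D) = 1/52 (V(D) = 1/(16 + 6²) = 1/(16 + 36) = 1/52)
k = -½ (k = 1/(-2) = -½ ≈ -0.50000)
b(g) = -19 (b(g) = -4 + ((5 - 10) - 10) = -4 + (-5 - 10) = -4 - 15 = -19)
1/(V(-1) + b(k)) = 1/(1/52 - 19) = 1/(-987/52) = -52/987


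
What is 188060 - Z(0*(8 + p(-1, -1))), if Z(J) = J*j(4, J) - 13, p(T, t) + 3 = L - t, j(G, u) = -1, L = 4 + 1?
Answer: 188073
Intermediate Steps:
L = 5
p(T, t) = 2 - t (p(T, t) = -3 + (5 - t) = 2 - t)
Z(J) = -13 - J (Z(J) = J*(-1) - 13 = -J - 13 = -13 - J)
188060 - Z(0*(8 + p(-1, -1))) = 188060 - (-13 - 0*(8 + (2 - 1*(-1)))) = 188060 - (-13 - 0*(8 + (2 + 1))) = 188060 - (-13 - 0*(8 + 3)) = 188060 - (-13 - 0*11) = 188060 - (-13 - 1*0) = 188060 - (-13 + 0) = 188060 - 1*(-13) = 188060 + 13 = 188073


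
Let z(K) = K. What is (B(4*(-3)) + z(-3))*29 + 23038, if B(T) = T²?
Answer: 27127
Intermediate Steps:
(B(4*(-3)) + z(-3))*29 + 23038 = ((4*(-3))² - 3)*29 + 23038 = ((-12)² - 3)*29 + 23038 = (144 - 3)*29 + 23038 = 141*29 + 23038 = 4089 + 23038 = 27127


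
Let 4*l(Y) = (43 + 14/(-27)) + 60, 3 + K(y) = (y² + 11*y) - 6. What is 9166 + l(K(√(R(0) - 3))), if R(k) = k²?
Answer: 992695/108 ≈ 9191.6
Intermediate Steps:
K(y) = -9 + y² + 11*y (K(y) = -3 + ((y² + 11*y) - 6) = -3 + (-6 + y² + 11*y) = -9 + y² + 11*y)
l(Y) = 2767/108 (l(Y) = ((43 + 14/(-27)) + 60)/4 = ((43 + 14*(-1/27)) + 60)/4 = ((43 - 14/27) + 60)/4 = (1147/27 + 60)/4 = (¼)*(2767/27) = 2767/108)
9166 + l(K(√(R(0) - 3))) = 9166 + 2767/108 = 992695/108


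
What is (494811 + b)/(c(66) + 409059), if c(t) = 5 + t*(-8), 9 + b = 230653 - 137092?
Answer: 588363/408536 ≈ 1.4402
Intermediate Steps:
b = 93552 (b = -9 + (230653 - 137092) = -9 + 93561 = 93552)
c(t) = 5 - 8*t
(494811 + b)/(c(66) + 409059) = (494811 + 93552)/((5 - 8*66) + 409059) = 588363/((5 - 528) + 409059) = 588363/(-523 + 409059) = 588363/408536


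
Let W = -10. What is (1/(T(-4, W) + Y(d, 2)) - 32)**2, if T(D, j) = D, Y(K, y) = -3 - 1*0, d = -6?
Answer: 50625/49 ≈ 1033.2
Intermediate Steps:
Y(K, y) = -3 (Y(K, y) = -3 + 0 = -3)
(1/(T(-4, W) + Y(d, 2)) - 32)**2 = (1/(-4 - 3) - 32)**2 = (1/(-7) - 32)**2 = (-1/7 - 32)**2 = (-225/7)**2 = 50625/49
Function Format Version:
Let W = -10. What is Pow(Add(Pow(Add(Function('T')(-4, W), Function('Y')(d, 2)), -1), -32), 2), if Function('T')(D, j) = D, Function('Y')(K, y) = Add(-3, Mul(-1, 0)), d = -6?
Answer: Rational(50625, 49) ≈ 1033.2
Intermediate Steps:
Function('Y')(K, y) = -3 (Function('Y')(K, y) = Add(-3, 0) = -3)
Pow(Add(Pow(Add(Function('T')(-4, W), Function('Y')(d, 2)), -1), -32), 2) = Pow(Add(Pow(Add(-4, -3), -1), -32), 2) = Pow(Add(Pow(-7, -1), -32), 2) = Pow(Add(Rational(-1, 7), -32), 2) = Pow(Rational(-225, 7), 2) = Rational(50625, 49)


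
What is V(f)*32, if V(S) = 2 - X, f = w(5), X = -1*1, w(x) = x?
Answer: 96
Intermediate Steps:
X = -1
f = 5
V(S) = 3 (V(S) = 2 - 1*(-1) = 2 + 1 = 3)
V(f)*32 = 3*32 = 96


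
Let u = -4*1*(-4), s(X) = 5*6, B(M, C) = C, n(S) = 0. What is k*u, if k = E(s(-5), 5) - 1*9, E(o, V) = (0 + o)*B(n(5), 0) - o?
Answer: -624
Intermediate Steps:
s(X) = 30
E(o, V) = -o (E(o, V) = (0 + o)*0 - o = o*0 - o = 0 - o = -o)
u = 16 (u = -4*(-4) = 16)
k = -39 (k = -1*30 - 1*9 = -30 - 9 = -39)
k*u = -39*16 = -624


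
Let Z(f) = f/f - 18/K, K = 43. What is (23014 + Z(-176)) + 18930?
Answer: 1803617/43 ≈ 41945.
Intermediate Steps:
Z(f) = 25/43 (Z(f) = f/f - 18/43 = 1 - 18*1/43 = 1 - 18/43 = 25/43)
(23014 + Z(-176)) + 18930 = (23014 + 25/43) + 18930 = 989627/43 + 18930 = 1803617/43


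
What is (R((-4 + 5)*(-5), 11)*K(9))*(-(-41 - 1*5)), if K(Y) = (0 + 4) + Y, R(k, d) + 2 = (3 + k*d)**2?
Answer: 1615796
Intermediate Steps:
R(k, d) = -2 + (3 + d*k)**2 (R(k, d) = -2 + (3 + k*d)**2 = -2 + (3 + d*k)**2)
K(Y) = 4 + Y
(R((-4 + 5)*(-5), 11)*K(9))*(-(-41 - 1*5)) = ((-2 + (3 + 11*((-4 + 5)*(-5)))**2)*(4 + 9))*(-(-41 - 1*5)) = ((-2 + (3 + 11*(1*(-5)))**2)*13)*(-(-41 - 5)) = ((-2 + (3 + 11*(-5))**2)*13)*(-1*(-46)) = ((-2 + (3 - 55)**2)*13)*46 = ((-2 + (-52)**2)*13)*46 = ((-2 + 2704)*13)*46 = (2702*13)*46 = 35126*46 = 1615796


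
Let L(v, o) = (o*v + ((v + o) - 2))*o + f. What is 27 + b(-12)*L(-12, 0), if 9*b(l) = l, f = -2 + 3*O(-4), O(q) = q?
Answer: 137/3 ≈ 45.667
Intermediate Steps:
f = -14 (f = -2 + 3*(-4) = -2 - 12 = -14)
b(l) = l/9
L(v, o) = -14 + o*(-2 + o + v + o*v) (L(v, o) = (o*v + ((v + o) - 2))*o - 14 = (o*v + ((o + v) - 2))*o - 14 = (o*v + (-2 + o + v))*o - 14 = (-2 + o + v + o*v)*o - 14 = o*(-2 + o + v + o*v) - 14 = -14 + o*(-2 + o + v + o*v))
27 + b(-12)*L(-12, 0) = 27 + ((⅑)*(-12))*(-14 + 0² - 2*0 + 0*(-12) - 12*0²) = 27 - 4*(-14 + 0 + 0 + 0 - 12*0)/3 = 27 - 4*(-14 + 0 + 0 + 0 + 0)/3 = 27 - 4/3*(-14) = 27 + 56/3 = 137/3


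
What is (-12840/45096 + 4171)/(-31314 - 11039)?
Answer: -7836774/79581287 ≈ -0.098475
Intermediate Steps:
(-12840/45096 + 4171)/(-31314 - 11039) = (-12840*1/45096 + 4171)/(-42353) = (-535/1879 + 4171)*(-1/42353) = (7836774/1879)*(-1/42353) = -7836774/79581287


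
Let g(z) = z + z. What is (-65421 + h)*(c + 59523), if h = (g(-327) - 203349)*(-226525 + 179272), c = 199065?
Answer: 2492707727946744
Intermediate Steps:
g(z) = 2*z
h = 9639753759 (h = (2*(-327) - 203349)*(-226525 + 179272) = (-654 - 203349)*(-47253) = -204003*(-47253) = 9639753759)
(-65421 + h)*(c + 59523) = (-65421 + 9639753759)*(199065 + 59523) = 9639688338*258588 = 2492707727946744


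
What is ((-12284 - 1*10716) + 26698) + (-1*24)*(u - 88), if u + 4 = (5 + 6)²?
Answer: 3002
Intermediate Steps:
u = 117 (u = -4 + (5 + 6)² = -4 + 11² = -4 + 121 = 117)
((-12284 - 1*10716) + 26698) + (-1*24)*(u - 88) = ((-12284 - 1*10716) + 26698) + (-1*24)*(117 - 88) = ((-12284 - 10716) + 26698) - 24*29 = (-23000 + 26698) - 696 = 3698 - 696 = 3002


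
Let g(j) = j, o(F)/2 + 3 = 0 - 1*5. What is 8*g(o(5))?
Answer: -128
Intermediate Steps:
o(F) = -16 (o(F) = -6 + 2*(0 - 1*5) = -6 + 2*(0 - 5) = -6 + 2*(-5) = -6 - 10 = -16)
8*g(o(5)) = 8*(-16) = -128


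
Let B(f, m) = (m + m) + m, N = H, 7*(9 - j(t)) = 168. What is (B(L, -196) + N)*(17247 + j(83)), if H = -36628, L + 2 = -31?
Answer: -641306112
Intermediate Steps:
L = -33 (L = -2 - 31 = -33)
j(t) = -15 (j(t) = 9 - ⅐*168 = 9 - 24 = -15)
N = -36628
B(f, m) = 3*m (B(f, m) = 2*m + m = 3*m)
(B(L, -196) + N)*(17247 + j(83)) = (3*(-196) - 36628)*(17247 - 15) = (-588 - 36628)*17232 = -37216*17232 = -641306112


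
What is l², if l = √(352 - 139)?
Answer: 213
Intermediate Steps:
l = √213 ≈ 14.595
l² = (√213)² = 213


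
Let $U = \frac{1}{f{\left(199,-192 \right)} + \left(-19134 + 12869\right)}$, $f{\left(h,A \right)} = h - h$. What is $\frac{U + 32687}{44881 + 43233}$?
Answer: $\frac{102392027}{276017105} \approx 0.37096$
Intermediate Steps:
$f{\left(h,A \right)} = 0$
$U = - \frac{1}{6265}$ ($U = \frac{1}{0 + \left(-19134 + 12869\right)} = \frac{1}{0 - 6265} = \frac{1}{-6265} = - \frac{1}{6265} \approx -0.00015962$)
$\frac{U + 32687}{44881 + 43233} = \frac{- \frac{1}{6265} + 32687}{44881 + 43233} = \frac{204784054}{6265 \cdot 88114} = \frac{204784054}{6265} \cdot \frac{1}{88114} = \frac{102392027}{276017105}$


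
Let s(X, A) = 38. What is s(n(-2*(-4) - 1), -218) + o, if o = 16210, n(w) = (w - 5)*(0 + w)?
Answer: 16248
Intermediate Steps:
n(w) = w*(-5 + w) (n(w) = (-5 + w)*w = w*(-5 + w))
s(n(-2*(-4) - 1), -218) + o = 38 + 16210 = 16248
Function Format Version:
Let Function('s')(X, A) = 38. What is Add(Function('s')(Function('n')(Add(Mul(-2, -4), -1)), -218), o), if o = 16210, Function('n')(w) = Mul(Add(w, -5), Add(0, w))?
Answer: 16248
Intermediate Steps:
Function('n')(w) = Mul(w, Add(-5, w)) (Function('n')(w) = Mul(Add(-5, w), w) = Mul(w, Add(-5, w)))
Add(Function('s')(Function('n')(Add(Mul(-2, -4), -1)), -218), o) = Add(38, 16210) = 16248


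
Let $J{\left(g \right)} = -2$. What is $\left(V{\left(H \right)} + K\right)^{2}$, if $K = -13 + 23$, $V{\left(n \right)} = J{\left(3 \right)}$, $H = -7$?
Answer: $64$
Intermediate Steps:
$V{\left(n \right)} = -2$
$K = 10$
$\left(V{\left(H \right)} + K\right)^{2} = \left(-2 + 10\right)^{2} = 8^{2} = 64$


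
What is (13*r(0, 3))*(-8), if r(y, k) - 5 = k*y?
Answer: -520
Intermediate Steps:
r(y, k) = 5 + k*y
(13*r(0, 3))*(-8) = (13*(5 + 3*0))*(-8) = (13*(5 + 0))*(-8) = (13*5)*(-8) = 65*(-8) = -520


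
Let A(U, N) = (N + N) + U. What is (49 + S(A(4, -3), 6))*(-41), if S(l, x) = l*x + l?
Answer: -1435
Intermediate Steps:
A(U, N) = U + 2*N (A(U, N) = 2*N + U = U + 2*N)
S(l, x) = l + l*x
(49 + S(A(4, -3), 6))*(-41) = (49 + (4 + 2*(-3))*(1 + 6))*(-41) = (49 + (4 - 6)*7)*(-41) = (49 - 2*7)*(-41) = (49 - 14)*(-41) = 35*(-41) = -1435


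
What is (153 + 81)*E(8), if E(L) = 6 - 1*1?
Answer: 1170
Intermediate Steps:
E(L) = 5 (E(L) = 6 - 1 = 5)
(153 + 81)*E(8) = (153 + 81)*5 = 234*5 = 1170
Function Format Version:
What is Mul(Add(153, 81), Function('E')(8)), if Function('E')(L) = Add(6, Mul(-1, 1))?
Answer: 1170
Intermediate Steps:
Function('E')(L) = 5 (Function('E')(L) = Add(6, -1) = 5)
Mul(Add(153, 81), Function('E')(8)) = Mul(Add(153, 81), 5) = Mul(234, 5) = 1170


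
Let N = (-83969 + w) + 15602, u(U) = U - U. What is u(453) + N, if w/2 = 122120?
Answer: 175873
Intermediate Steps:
w = 244240 (w = 2*122120 = 244240)
u(U) = 0
N = 175873 (N = (-83969 + 244240) + 15602 = 160271 + 15602 = 175873)
u(453) + N = 0 + 175873 = 175873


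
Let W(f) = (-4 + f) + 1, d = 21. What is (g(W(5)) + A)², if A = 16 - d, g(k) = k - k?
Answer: 25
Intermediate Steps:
W(f) = -3 + f
g(k) = 0
A = -5 (A = 16 - 1*21 = 16 - 21 = -5)
(g(W(5)) + A)² = (0 - 5)² = (-5)² = 25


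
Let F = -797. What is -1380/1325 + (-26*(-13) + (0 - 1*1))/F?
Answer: -309277/211205 ≈ -1.4643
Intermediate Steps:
-1380/1325 + (-26*(-13) + (0 - 1*1))/F = -1380/1325 + (-26*(-13) + (0 - 1*1))/(-797) = -1380*1/1325 + (338 + (0 - 1))*(-1/797) = -276/265 + (338 - 1)*(-1/797) = -276/265 + 337*(-1/797) = -276/265 - 337/797 = -309277/211205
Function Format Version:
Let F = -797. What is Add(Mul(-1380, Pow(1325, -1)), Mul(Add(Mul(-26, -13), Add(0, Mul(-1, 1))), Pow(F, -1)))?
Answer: Rational(-309277, 211205) ≈ -1.4643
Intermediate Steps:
Add(Mul(-1380, Pow(1325, -1)), Mul(Add(Mul(-26, -13), Add(0, Mul(-1, 1))), Pow(F, -1))) = Add(Mul(-1380, Pow(1325, -1)), Mul(Add(Mul(-26, -13), Add(0, Mul(-1, 1))), Pow(-797, -1))) = Add(Mul(-1380, Rational(1, 1325)), Mul(Add(338, Add(0, -1)), Rational(-1, 797))) = Add(Rational(-276, 265), Mul(Add(338, -1), Rational(-1, 797))) = Add(Rational(-276, 265), Mul(337, Rational(-1, 797))) = Add(Rational(-276, 265), Rational(-337, 797)) = Rational(-309277, 211205)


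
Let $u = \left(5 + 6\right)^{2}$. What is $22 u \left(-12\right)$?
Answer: $-31944$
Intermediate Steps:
$u = 121$ ($u = 11^{2} = 121$)
$22 u \left(-12\right) = 22 \cdot 121 \left(-12\right) = 2662 \left(-12\right) = -31944$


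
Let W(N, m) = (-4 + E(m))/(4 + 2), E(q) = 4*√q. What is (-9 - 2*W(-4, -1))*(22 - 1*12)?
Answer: -230/3 - 40*I/3 ≈ -76.667 - 13.333*I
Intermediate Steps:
W(N, m) = -⅔ + 2*√m/3 (W(N, m) = (-4 + 4*√m)/(4 + 2) = (-4 + 4*√m)/6 = (-4 + 4*√m)*(⅙) = -⅔ + 2*√m/3)
(-9 - 2*W(-4, -1))*(22 - 1*12) = (-9 - 2*(-⅔ + 2*√(-1)/3))*(22 - 1*12) = (-9 - 2*(-⅔ + 2*I/3))*(22 - 12) = (-9 + (4/3 - 4*I/3))*10 = (-23/3 - 4*I/3)*10 = -230/3 - 40*I/3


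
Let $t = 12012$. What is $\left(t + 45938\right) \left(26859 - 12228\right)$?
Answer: $847866450$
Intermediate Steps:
$\left(t + 45938\right) \left(26859 - 12228\right) = \left(12012 + 45938\right) \left(26859 - 12228\right) = 57950 \cdot 14631 = 847866450$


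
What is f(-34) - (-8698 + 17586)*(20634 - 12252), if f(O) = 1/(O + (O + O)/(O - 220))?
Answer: -319154641471/4284 ≈ -7.4499e+7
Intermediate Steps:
f(O) = 1/(O + 2*O/(-220 + O)) (f(O) = 1/(O + (2*O)/(-220 + O)) = 1/(O + 2*O/(-220 + O)))
f(-34) - (-8698 + 17586)*(20634 - 12252) = (-220 - 34)/((-34)*(-218 - 34)) - (-8698 + 17586)*(20634 - 12252) = -1/34*(-254)/(-252) - 8888*8382 = -1/34*(-1/252)*(-254) - 1*74499216 = -127/4284 - 74499216 = -319154641471/4284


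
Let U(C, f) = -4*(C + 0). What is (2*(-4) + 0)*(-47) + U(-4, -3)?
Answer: 392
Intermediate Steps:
U(C, f) = -4*C
(2*(-4) + 0)*(-47) + U(-4, -3) = (2*(-4) + 0)*(-47) - 4*(-4) = (-8 + 0)*(-47) + 16 = -8*(-47) + 16 = 376 + 16 = 392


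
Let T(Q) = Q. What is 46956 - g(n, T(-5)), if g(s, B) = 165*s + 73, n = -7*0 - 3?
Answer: 47378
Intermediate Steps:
n = -3 (n = 0 - 3 = -3)
g(s, B) = 73 + 165*s
46956 - g(n, T(-5)) = 46956 - (73 + 165*(-3)) = 46956 - (73 - 495) = 46956 - 1*(-422) = 46956 + 422 = 47378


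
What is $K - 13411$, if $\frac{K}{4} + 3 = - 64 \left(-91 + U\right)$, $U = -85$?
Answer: $31633$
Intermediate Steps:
$K = 45044$ ($K = -12 + 4 \left(- 64 \left(-91 - 85\right)\right) = -12 + 4 \left(\left(-64\right) \left(-176\right)\right) = -12 + 4 \cdot 11264 = -12 + 45056 = 45044$)
$K - 13411 = 45044 - 13411 = 31633$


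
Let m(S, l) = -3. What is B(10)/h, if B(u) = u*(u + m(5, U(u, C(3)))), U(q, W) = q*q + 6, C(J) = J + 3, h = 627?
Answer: 70/627 ≈ 0.11164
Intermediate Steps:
C(J) = 3 + J
U(q, W) = 6 + q² (U(q, W) = q² + 6 = 6 + q²)
B(u) = u*(-3 + u) (B(u) = u*(u - 3) = u*(-3 + u))
B(10)/h = (10*(-3 + 10))/627 = (10*7)*(1/627) = 70*(1/627) = 70/627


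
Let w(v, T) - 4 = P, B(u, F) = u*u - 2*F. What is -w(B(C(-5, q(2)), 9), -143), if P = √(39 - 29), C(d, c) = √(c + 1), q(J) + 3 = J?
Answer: -4 - √10 ≈ -7.1623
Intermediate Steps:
q(J) = -3 + J
C(d, c) = √(1 + c)
B(u, F) = u² - 2*F
P = √10 ≈ 3.1623
w(v, T) = 4 + √10
-w(B(C(-5, q(2)), 9), -143) = -(4 + √10) = -4 - √10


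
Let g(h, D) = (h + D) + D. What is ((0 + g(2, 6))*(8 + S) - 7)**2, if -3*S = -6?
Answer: 17689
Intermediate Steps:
S = 2 (S = -1/3*(-6) = 2)
g(h, D) = h + 2*D (g(h, D) = (D + h) + D = h + 2*D)
((0 + g(2, 6))*(8 + S) - 7)**2 = ((0 + (2 + 2*6))*(8 + 2) - 7)**2 = ((0 + (2 + 12))*10 - 7)**2 = ((0 + 14)*10 - 7)**2 = (14*10 - 7)**2 = (140 - 7)**2 = 133**2 = 17689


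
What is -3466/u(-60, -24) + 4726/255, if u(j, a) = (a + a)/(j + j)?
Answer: -129697/15 ≈ -8646.5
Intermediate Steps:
u(j, a) = a/j (u(j, a) = (2*a)/((2*j)) = (2*a)*(1/(2*j)) = a/j)
-3466/u(-60, -24) + 4726/255 = -3466/((-24/(-60))) + 4726/255 = -3466/((-24*(-1/60))) + 4726*(1/255) = -3466/⅖ + 278/15 = -3466*5/2 + 278/15 = -8665 + 278/15 = -129697/15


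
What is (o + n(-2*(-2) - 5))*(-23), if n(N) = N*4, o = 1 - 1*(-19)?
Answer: -368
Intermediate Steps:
o = 20 (o = 1 + 19 = 20)
n(N) = 4*N
(o + n(-2*(-2) - 5))*(-23) = (20 + 4*(-2*(-2) - 5))*(-23) = (20 + 4*(4 - 5))*(-23) = (20 + 4*(-1))*(-23) = (20 - 4)*(-23) = 16*(-23) = -368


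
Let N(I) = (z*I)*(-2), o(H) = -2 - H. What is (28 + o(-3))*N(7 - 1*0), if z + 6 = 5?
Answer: 406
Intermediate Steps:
z = -1 (z = -6 + 5 = -1)
N(I) = 2*I (N(I) = -I*(-2) = 2*I)
(28 + o(-3))*N(7 - 1*0) = (28 + (-2 - 1*(-3)))*(2*(7 - 1*0)) = (28 + (-2 + 3))*(2*(7 + 0)) = (28 + 1)*(2*7) = 29*14 = 406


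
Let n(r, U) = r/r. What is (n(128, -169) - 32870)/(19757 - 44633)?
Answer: 32869/24876 ≈ 1.3213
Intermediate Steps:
n(r, U) = 1
(n(128, -169) - 32870)/(19757 - 44633) = (1 - 32870)/(19757 - 44633) = -32869/(-24876) = -32869*(-1/24876) = 32869/24876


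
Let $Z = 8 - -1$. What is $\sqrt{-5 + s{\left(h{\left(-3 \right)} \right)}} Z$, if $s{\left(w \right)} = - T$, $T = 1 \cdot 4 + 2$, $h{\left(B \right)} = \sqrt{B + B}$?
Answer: $9 i \sqrt{11} \approx 29.85 i$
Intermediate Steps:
$h{\left(B \right)} = \sqrt{2} \sqrt{B}$ ($h{\left(B \right)} = \sqrt{2 B} = \sqrt{2} \sqrt{B}$)
$T = 6$ ($T = 4 + 2 = 6$)
$Z = 9$ ($Z = 8 + 1 = 9$)
$s{\left(w \right)} = -6$ ($s{\left(w \right)} = \left(-1\right) 6 = -6$)
$\sqrt{-5 + s{\left(h{\left(-3 \right)} \right)}} Z = \sqrt{-5 - 6} \cdot 9 = \sqrt{-11} \cdot 9 = i \sqrt{11} \cdot 9 = 9 i \sqrt{11}$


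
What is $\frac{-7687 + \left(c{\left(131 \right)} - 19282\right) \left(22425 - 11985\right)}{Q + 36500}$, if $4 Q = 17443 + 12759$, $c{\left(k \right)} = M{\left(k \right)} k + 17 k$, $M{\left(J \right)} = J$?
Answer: $\frac{2197906}{88101} \approx 24.948$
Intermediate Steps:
$c{\left(k \right)} = k^{2} + 17 k$ ($c{\left(k \right)} = k k + 17 k = k^{2} + 17 k$)
$Q = \frac{15101}{2}$ ($Q = \frac{17443 + 12759}{4} = \frac{1}{4} \cdot 30202 = \frac{15101}{2} \approx 7550.5$)
$\frac{-7687 + \left(c{\left(131 \right)} - 19282\right) \left(22425 - 11985\right)}{Q + 36500} = \frac{-7687 + \left(131 \left(17 + 131\right) - 19282\right) \left(22425 - 11985\right)}{\frac{15101}{2} + 36500} = \frac{-7687 + \left(131 \cdot 148 - 19282\right) 10440}{\frac{88101}{2}} = \left(-7687 + \left(19388 - 19282\right) 10440\right) \frac{2}{88101} = \left(-7687 + 106 \cdot 10440\right) \frac{2}{88101} = \left(-7687 + 1106640\right) \frac{2}{88101} = 1098953 \cdot \frac{2}{88101} = \frac{2197906}{88101}$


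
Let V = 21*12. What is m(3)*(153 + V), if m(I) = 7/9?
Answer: 315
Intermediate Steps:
V = 252
m(I) = 7/9 (m(I) = 7*(⅑) = 7/9)
m(3)*(153 + V) = 7*(153 + 252)/9 = (7/9)*405 = 315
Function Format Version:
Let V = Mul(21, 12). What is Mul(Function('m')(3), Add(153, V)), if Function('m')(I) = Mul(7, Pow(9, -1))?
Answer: 315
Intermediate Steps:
V = 252
Function('m')(I) = Rational(7, 9) (Function('m')(I) = Mul(7, Rational(1, 9)) = Rational(7, 9))
Mul(Function('m')(3), Add(153, V)) = Mul(Rational(7, 9), Add(153, 252)) = Mul(Rational(7, 9), 405) = 315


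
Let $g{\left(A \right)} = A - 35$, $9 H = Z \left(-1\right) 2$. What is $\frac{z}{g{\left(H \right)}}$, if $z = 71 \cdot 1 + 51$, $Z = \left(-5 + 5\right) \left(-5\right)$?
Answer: $- \frac{122}{35} \approx -3.4857$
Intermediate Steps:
$Z = 0$ ($Z = 0 \left(-5\right) = 0$)
$z = 122$ ($z = 71 + 51 = 122$)
$H = 0$ ($H = \frac{0 \left(-1\right) 2}{9} = \frac{0 \cdot 2}{9} = \frac{1}{9} \cdot 0 = 0$)
$g{\left(A \right)} = -35 + A$ ($g{\left(A \right)} = A - 35 = -35 + A$)
$\frac{z}{g{\left(H \right)}} = \frac{122}{-35 + 0} = \frac{122}{-35} = 122 \left(- \frac{1}{35}\right) = - \frac{122}{35}$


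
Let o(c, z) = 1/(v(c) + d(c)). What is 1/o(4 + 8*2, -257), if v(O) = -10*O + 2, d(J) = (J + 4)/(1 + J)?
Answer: -1378/7 ≈ -196.86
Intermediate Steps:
d(J) = (4 + J)/(1 + J)
v(O) = 2 - 10*O
o(c, z) = 1/(2 - 10*c + (4 + c)/(1 + c)) (o(c, z) = 1/((2 - 10*c) + (4 + c)/(1 + c)) = 1/(2 - 10*c + (4 + c)/(1 + c)))
1/o(4 + 8*2, -257) = 1/((-1 - (4 + 8*2))/(-6 + 7*(4 + 8*2) + 10*(4 + 8*2)²)) = 1/((-1 - (4 + 16))/(-6 + 7*(4 + 16) + 10*(4 + 16)²)) = 1/((-1 - 1*20)/(-6 + 7*20 + 10*20²)) = 1/((-1 - 20)/(-6 + 140 + 10*400)) = 1/(-21/(-6 + 140 + 4000)) = 1/(-21/4134) = 1/((1/4134)*(-21)) = 1/(-7/1378) = -1378/7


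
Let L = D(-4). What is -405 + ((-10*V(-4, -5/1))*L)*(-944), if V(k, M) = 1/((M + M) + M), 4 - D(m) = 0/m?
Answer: -8767/3 ≈ -2922.3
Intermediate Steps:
D(m) = 4 (D(m) = 4 - 0/m = 4 - 1*0 = 4 + 0 = 4)
L = 4
V(k, M) = 1/(3*M) (V(k, M) = 1/(2*M + M) = 1/(3*M))
-405 + ((-10*V(-4, -5/1))*L)*(-944) = -405 + (-10/(3*((-5/1)))*4)*(-944) = -405 + (-10/(3*((-5*1)))*4)*(-944) = -405 + (-10/(3*(-5))*4)*(-944) = -405 + (-10*(-1)/(3*5)*4)*(-944) = -405 + (-10*(-1/15)*4)*(-944) = -405 + ((⅔)*4)*(-944) = -405 + (8/3)*(-944) = -405 - 7552/3 = -8767/3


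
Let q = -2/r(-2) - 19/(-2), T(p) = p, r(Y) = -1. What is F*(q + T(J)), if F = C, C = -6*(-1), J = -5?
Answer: 39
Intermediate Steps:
q = 23/2 (q = -2/(-1) - 19/(-2) = -2*(-1) - 19*(-½) = 2 + 19/2 = 23/2 ≈ 11.500)
C = 6
F = 6
F*(q + T(J)) = 6*(23/2 - 5) = 6*(13/2) = 39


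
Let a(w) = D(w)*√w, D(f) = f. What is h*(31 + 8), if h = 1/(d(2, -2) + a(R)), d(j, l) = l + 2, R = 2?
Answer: 39*√2/4 ≈ 13.789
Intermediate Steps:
d(j, l) = 2 + l
a(w) = w^(3/2) (a(w) = w*√w = w^(3/2))
h = √2/4 (h = 1/((2 - 2) + 2^(3/2)) = 1/(0 + 2*√2) = 1/(2*√2) = √2/4 ≈ 0.35355)
h*(31 + 8) = (√2/4)*(31 + 8) = (√2/4)*39 = 39*√2/4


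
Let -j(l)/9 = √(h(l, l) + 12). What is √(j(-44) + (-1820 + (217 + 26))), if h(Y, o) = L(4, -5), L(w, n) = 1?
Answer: √(-1577 - 9*√13) ≈ 40.118*I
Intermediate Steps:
h(Y, o) = 1
j(l) = -9*√13 (j(l) = -9*√(1 + 12) = -9*√13)
√(j(-44) + (-1820 + (217 + 26))) = √(-9*√13 + (-1820 + (217 + 26))) = √(-9*√13 + (-1820 + 243)) = √(-9*√13 - 1577) = √(-1577 - 9*√13)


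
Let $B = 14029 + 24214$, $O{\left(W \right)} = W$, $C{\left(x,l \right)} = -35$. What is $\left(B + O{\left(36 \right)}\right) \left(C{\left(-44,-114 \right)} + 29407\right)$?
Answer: $1124330788$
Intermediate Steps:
$B = 38243$
$\left(B + O{\left(36 \right)}\right) \left(C{\left(-44,-114 \right)} + 29407\right) = \left(38243 + 36\right) \left(-35 + 29407\right) = 38279 \cdot 29372 = 1124330788$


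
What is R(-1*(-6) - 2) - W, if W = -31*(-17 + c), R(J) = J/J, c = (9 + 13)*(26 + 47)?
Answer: 49260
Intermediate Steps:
c = 1606 (c = 22*73 = 1606)
R(J) = 1
W = -49259 (W = -31*(-17 + 1606) = -31*1589 = -49259)
R(-1*(-6) - 2) - W = 1 - 1*(-49259) = 1 + 49259 = 49260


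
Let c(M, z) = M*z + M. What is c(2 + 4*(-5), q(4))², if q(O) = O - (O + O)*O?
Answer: 236196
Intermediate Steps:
q(O) = O - 2*O² (q(O) = O - 2*O*O = O - 2*O²)
c(M, z) = M + M*z
c(2 + 4*(-5), q(4))² = ((2 + 4*(-5))*(1 + 4*(1 - 2*4)))² = ((2 - 20)*(1 + 4*(1 - 8)))² = (-18*(1 + 4*(-7)))² = (-18*(1 - 28))² = (-18*(-27))² = 486² = 236196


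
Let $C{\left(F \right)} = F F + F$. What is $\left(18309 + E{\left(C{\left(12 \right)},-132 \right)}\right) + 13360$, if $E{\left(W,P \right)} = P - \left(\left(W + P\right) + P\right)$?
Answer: $31645$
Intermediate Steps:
$C{\left(F \right)} = F + F^{2}$ ($C{\left(F \right)} = F^{2} + F = F + F^{2}$)
$E{\left(W,P \right)} = - P - W$ ($E{\left(W,P \right)} = P - \left(\left(P + W\right) + P\right) = P - \left(W + 2 P\right) = - P - W$)
$\left(18309 + E{\left(C{\left(12 \right)},-132 \right)}\right) + 13360 = \left(18309 - \left(-132 + 12 \left(1 + 12\right)\right)\right) + 13360 = \left(18309 + \left(132 - 12 \cdot 13\right)\right) + 13360 = \left(18309 + \left(132 - 156\right)\right) + 13360 = \left(18309 - 24\right) + 13360 = 18285 + 13360 = 31645$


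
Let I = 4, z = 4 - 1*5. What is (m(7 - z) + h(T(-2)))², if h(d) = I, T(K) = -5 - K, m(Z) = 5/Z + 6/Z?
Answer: 1849/64 ≈ 28.891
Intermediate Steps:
z = -1 (z = 4 - 5 = -1)
m(Z) = 11/Z
h(d) = 4
(m(7 - z) + h(T(-2)))² = (11/(7 - 1*(-1)) + 4)² = (11/(7 + 1) + 4)² = (11/8 + 4)² = (43/8)² = 1849/64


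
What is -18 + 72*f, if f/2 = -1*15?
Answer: -2178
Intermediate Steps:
f = -30 (f = 2*(-1*15) = 2*(-15) = -30)
-18 + 72*f = -18 + 72*(-30) = -18 - 2160 = -2178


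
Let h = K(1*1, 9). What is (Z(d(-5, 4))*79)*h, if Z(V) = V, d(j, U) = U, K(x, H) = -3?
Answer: -948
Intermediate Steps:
h = -3
(Z(d(-5, 4))*79)*h = (4*79)*(-3) = 316*(-3) = -948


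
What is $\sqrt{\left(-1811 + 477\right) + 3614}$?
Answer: $2 \sqrt{570} \approx 47.749$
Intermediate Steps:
$\sqrt{\left(-1811 + 477\right) + 3614} = \sqrt{-1334 + 3614} = \sqrt{2280} = 2 \sqrt{570}$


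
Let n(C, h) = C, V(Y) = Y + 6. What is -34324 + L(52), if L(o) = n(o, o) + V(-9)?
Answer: -34275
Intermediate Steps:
V(Y) = 6 + Y
L(o) = -3 + o (L(o) = o + (6 - 9) = o - 3 = -3 + o)
-34324 + L(52) = -34324 + (-3 + 52) = -34324 + 49 = -34275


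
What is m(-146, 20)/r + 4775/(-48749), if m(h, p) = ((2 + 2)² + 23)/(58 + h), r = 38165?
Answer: -16038834211/163724491480 ≈ -0.097962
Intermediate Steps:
m(h, p) = 39/(58 + h) (m(h, p) = (4² + 23)/(58 + h) = (16 + 23)/(58 + h) = 39/(58 + h))
m(-146, 20)/r + 4775/(-48749) = (39/(58 - 146))/38165 + 4775/(-48749) = (39/(-88))*(1/38165) + 4775*(-1/48749) = (39*(-1/88))*(1/38165) - 4775/48749 = -39/88*1/38165 - 4775/48749 = -39/3358520 - 4775/48749 = -16038834211/163724491480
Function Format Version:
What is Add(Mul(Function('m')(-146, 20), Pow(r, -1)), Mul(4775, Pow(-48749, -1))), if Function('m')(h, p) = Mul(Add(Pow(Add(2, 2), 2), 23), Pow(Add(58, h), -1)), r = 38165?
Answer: Rational(-16038834211, 163724491480) ≈ -0.097962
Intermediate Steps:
Function('m')(h, p) = Mul(39, Pow(Add(58, h), -1)) (Function('m')(h, p) = Mul(Add(Pow(4, 2), 23), Pow(Add(58, h), -1)) = Mul(Add(16, 23), Pow(Add(58, h), -1)) = Mul(39, Pow(Add(58, h), -1)))
Add(Mul(Function('m')(-146, 20), Pow(r, -1)), Mul(4775, Pow(-48749, -1))) = Add(Mul(Mul(39, Pow(Add(58, -146), -1)), Pow(38165, -1)), Mul(4775, Pow(-48749, -1))) = Add(Mul(Mul(39, Pow(-88, -1)), Rational(1, 38165)), Mul(4775, Rational(-1, 48749))) = Add(Mul(Mul(39, Rational(-1, 88)), Rational(1, 38165)), Rational(-4775, 48749)) = Add(Mul(Rational(-39, 88), Rational(1, 38165)), Rational(-4775, 48749)) = Add(Rational(-39, 3358520), Rational(-4775, 48749)) = Rational(-16038834211, 163724491480)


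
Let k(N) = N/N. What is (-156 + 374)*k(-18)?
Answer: 218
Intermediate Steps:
k(N) = 1
(-156 + 374)*k(-18) = (-156 + 374)*1 = 218*1 = 218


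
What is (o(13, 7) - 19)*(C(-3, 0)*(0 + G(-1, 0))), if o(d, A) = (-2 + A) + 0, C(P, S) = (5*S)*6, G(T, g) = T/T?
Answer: 0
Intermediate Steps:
G(T, g) = 1
C(P, S) = 30*S
o(d, A) = -2 + A
(o(13, 7) - 19)*(C(-3, 0)*(0 + G(-1, 0))) = ((-2 + 7) - 19)*((30*0)*(0 + 1)) = (5 - 19)*(0*1) = -14*0 = 0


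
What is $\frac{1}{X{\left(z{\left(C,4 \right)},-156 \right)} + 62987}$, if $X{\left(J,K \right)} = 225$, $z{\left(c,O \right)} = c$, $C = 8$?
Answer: $\frac{1}{63212} \approx 1.582 \cdot 10^{-5}$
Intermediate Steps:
$\frac{1}{X{\left(z{\left(C,4 \right)},-156 \right)} + 62987} = \frac{1}{225 + 62987} = \frac{1}{63212}$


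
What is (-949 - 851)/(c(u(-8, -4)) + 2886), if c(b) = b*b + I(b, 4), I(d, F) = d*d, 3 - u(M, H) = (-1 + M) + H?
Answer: -900/1699 ≈ -0.52972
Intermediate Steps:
u(M, H) = 4 - H - M (u(M, H) = 3 - ((-1 + M) + H) = 3 - (-1 + H + M) = 3 + (1 - H - M) = 4 - H - M)
I(d, F) = d²
c(b) = 2*b² (c(b) = b*b + b² = b² + b² = 2*b²)
(-949 - 851)/(c(u(-8, -4)) + 2886) = (-949 - 851)/(2*(4 - 1*(-4) - 1*(-8))² + 2886) = -1800/(2*(4 + 4 + 8)² + 2886) = -1800/(2*16² + 2886) = -1800/(2*256 + 2886) = -1800/(512 + 2886) = -1800/3398 = -1800*1/3398 = -900/1699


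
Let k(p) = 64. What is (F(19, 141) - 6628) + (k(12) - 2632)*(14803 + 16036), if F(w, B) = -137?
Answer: -79201317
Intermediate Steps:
(F(19, 141) - 6628) + (k(12) - 2632)*(14803 + 16036) = (-137 - 6628) + (64 - 2632)*(14803 + 16036) = -6765 - 2568*30839 = -6765 - 79194552 = -79201317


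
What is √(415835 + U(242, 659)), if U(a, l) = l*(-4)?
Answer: 3*√45911 ≈ 642.81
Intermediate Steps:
U(a, l) = -4*l
√(415835 + U(242, 659)) = √(415835 - 4*659) = √(415835 - 2636) = √413199 = 3*√45911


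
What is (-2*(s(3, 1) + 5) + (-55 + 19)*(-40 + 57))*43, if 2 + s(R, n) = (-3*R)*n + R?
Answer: -26058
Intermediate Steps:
s(R, n) = -2 + R - 3*R*n (s(R, n) = -2 + ((-3*R)*n + R) = -2 + (-3*R*n + R) = -2 + (R - 3*R*n) = -2 + R - 3*R*n)
(-2*(s(3, 1) + 5) + (-55 + 19)*(-40 + 57))*43 = (-2*((-2 + 3 - 3*3*1) + 5) + (-55 + 19)*(-40 + 57))*43 = (-2*((-2 + 3 - 9) + 5) - 36*17)*43 = (-2*(-8 + 5) - 612)*43 = (-2*(-3) - 612)*43 = (6 - 612)*43 = -606*43 = -26058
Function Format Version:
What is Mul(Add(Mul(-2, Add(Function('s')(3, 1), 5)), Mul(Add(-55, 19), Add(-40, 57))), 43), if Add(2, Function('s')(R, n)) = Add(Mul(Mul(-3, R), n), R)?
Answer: -26058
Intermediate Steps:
Function('s')(R, n) = Add(-2, R, Mul(-3, R, n)) (Function('s')(R, n) = Add(-2, Add(Mul(Mul(-3, R), n), R)) = Add(-2, Add(Mul(-3, R, n), R)) = Add(-2, Add(R, Mul(-3, R, n))) = Add(-2, R, Mul(-3, R, n)))
Mul(Add(Mul(-2, Add(Function('s')(3, 1), 5)), Mul(Add(-55, 19), Add(-40, 57))), 43) = Mul(Add(Mul(-2, Add(Add(-2, 3, Mul(-3, 3, 1)), 5)), Mul(Add(-55, 19), Add(-40, 57))), 43) = Mul(Add(Mul(-2, Add(Add(-2, 3, -9), 5)), Mul(-36, 17)), 43) = Mul(Add(Mul(-2, Add(-8, 5)), -612), 43) = Mul(Add(Mul(-2, -3), -612), 43) = Mul(Add(6, -612), 43) = Mul(-606, 43) = -26058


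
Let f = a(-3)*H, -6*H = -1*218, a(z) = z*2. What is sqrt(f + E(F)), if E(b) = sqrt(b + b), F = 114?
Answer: sqrt(-218 + 2*sqrt(57)) ≈ 14.244*I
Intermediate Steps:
E(b) = sqrt(2)*sqrt(b) (E(b) = sqrt(2*b) = sqrt(2)*sqrt(b))
a(z) = 2*z
H = 109/3 (H = -(-1)*218/6 = -1/6*(-218) = 109/3 ≈ 36.333)
f = -218 (f = (2*(-3))*(109/3) = -6*109/3 = -218)
sqrt(f + E(F)) = sqrt(-218 + sqrt(2)*sqrt(114)) = sqrt(-218 + 2*sqrt(57))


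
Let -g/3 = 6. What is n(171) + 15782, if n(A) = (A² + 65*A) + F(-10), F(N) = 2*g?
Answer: 56102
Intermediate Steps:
g = -18 (g = -3*6 = -18)
F(N) = -36 (F(N) = 2*(-18) = -36)
n(A) = -36 + A² + 65*A (n(A) = (A² + 65*A) - 36 = -36 + A² + 65*A)
n(171) + 15782 = (-36 + 171² + 65*171) + 15782 = (-36 + 29241 + 11115) + 15782 = 40320 + 15782 = 56102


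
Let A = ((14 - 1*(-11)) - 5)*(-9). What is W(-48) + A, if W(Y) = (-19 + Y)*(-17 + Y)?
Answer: 4175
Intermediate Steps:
A = -180 (A = ((14 + 11) - 5)*(-9) = (25 - 5)*(-9) = 20*(-9) = -180)
W(-48) + A = (323 + (-48)² - 36*(-48)) - 180 = (323 + 2304 + 1728) - 180 = 4355 - 180 = 4175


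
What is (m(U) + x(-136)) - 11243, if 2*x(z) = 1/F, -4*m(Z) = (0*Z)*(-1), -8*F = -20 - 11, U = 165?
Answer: -348529/31 ≈ -11243.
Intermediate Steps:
F = 31/8 (F = -(-20 - 11)/8 = -⅛*(-31) = 31/8 ≈ 3.8750)
m(Z) = 0 (m(Z) = -0*Z*(-1)/4 = -0*(-1) = -¼*0 = 0)
x(z) = 4/31 (x(z) = 1/(2*(31/8)) = (½)*(8/31) = 4/31)
(m(U) + x(-136)) - 11243 = (0 + 4/31) - 11243 = 4/31 - 11243 = -348529/31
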